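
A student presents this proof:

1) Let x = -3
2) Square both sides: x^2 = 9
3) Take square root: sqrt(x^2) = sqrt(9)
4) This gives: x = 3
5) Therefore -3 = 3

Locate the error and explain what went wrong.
Step 4: This gives: x = 3

Step 4 incorrectly states that sqrt(x^2) = x. The correct identity is sqrt(x^2) = |x|. Since x = -3 < 0, we have sqrt(x^2) = |-3| = 3, not x = -3.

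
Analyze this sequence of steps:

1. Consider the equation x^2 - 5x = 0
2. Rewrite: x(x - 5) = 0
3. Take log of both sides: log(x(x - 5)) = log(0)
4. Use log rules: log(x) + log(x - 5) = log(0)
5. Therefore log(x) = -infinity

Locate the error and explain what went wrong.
Step 3: Take log of both sides: log(x(x - 5)) = log(0)

Step 3 takes the logarithm of both sides, resulting in log(0) on the right side. The logarithm is only defined for positive numbers; log(0) is undefined (approaches negative infinity). This operation is invalid.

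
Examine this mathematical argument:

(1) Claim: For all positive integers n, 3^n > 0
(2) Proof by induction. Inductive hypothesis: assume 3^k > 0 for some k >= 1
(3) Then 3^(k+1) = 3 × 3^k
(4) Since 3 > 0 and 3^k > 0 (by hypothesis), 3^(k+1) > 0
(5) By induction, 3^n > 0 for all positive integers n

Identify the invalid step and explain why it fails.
Step 5: By induction, 3^n > 0 for all positive integers n

Step 5 concludes the proof by induction, but no base case was ever established. A valid induction proof requires: (1) a base case proving 3^1 > 0, and (2) an inductive step showing IF 3^k > 0 THEN 3^(k+1) > 0. Steps 2-4 correctly establish the inductive step, but without the base case the conclusion in step 5 does not follow.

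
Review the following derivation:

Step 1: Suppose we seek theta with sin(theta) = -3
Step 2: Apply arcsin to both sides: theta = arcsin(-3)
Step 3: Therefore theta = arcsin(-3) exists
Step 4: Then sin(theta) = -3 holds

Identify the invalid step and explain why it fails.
Step 2: Apply arcsin to both sides: theta = arcsin(-3)

Step 2 applies arcsin to -3. However, arcsin(x) is only defined for x in [-1, 1] because sin(theta) can only produce values in that range. Since |-3| > 1, arcsin(-3) is undefined. There is no angle whose sine equals -3.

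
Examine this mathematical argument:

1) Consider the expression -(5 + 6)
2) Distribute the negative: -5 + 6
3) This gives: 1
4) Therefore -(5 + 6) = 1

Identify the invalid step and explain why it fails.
Step 2: Distribute the negative: -5 + 6

Step 2 incorrectly distributes the negative sign. The correct distribution is -(5 + 6) = -5 - 6 = -11. The negative must be applied to both terms, not just the first. The error treats -(5 + 6) as -5 + 6, which equals 1 instead of -11.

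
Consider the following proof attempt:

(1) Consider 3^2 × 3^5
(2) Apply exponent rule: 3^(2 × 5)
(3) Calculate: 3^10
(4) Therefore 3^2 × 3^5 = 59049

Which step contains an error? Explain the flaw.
Step 2: Apply exponent rule: 3^(2 × 5)

Step 2 incorrectly states that a^b × a^c = a^(b×c). The correct rule is a^b × a^c = a^(b+c). The actual value is 3^2 × 3^5 = 3^7 = 2187, not 3^10 = 59049.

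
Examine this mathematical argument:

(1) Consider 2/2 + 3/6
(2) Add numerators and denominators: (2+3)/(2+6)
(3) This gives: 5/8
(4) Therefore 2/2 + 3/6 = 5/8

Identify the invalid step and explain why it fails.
Step 2: Add numerators and denominators: (2+3)/(2+6)

Step 2 incorrectly adds fractions by separately adding numerators and denominators. This is wrong. The correct method requires a common denominator: 2/2 + 3/6 = (2×6 + 3×2)/(2×6) = 18/12 = 3/2. The method used gives 5/8, which is different.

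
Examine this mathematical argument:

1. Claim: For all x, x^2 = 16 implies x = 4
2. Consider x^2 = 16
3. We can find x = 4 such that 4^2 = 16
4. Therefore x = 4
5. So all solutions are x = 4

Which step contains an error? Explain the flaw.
Step 4: Therefore x = 4

Step 4 incorrectly concludes that x = 4 is the only solution. The proof shows that x = 4 is A solution (existence), but does not show it is the ONLY solution (uniqueness). In fact, x = -4 is also a solution since (-4)^2 = 16. Finding one solution doesn't prove there are no others.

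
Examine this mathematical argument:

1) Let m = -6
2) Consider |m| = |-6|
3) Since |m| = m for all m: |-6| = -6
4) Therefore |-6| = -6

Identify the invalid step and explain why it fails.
Step 3: Since |m| = m for all m: |-6| = -6

Step 3 incorrectly states that |m| = m for all m. The correct definition is |m| = m when m >= 0, and |m| = -m when m < 0. Since -6 < 0, we have |-6| = -(-6) = 6, not -6.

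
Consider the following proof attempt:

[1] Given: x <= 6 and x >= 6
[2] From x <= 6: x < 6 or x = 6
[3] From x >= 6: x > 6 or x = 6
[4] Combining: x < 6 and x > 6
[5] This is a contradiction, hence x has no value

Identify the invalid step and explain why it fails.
Step 4: Combining: x < 6 and x > 6

Step 4 incorrectly combines the conditions. From x <= 6 and x >= 6, the intersection is x = 6. The error treats the 'or' cases as 'and' requirements. The correct conclusion is that x = 6 is the unique solution, not that no solution exists.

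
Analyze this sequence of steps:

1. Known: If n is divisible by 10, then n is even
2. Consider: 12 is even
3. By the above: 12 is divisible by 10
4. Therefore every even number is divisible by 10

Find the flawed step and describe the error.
Step 3: By the above: 12 is divisible by 10

Step 3 commits the fallacy of affirming the consequent. The known fact 'divisible by 10 → even' does NOT imply 'even → divisible by 10'. That would be the converse, which is false. For example, 12 is even but 12 ÷ 10 = 1.20, which is not an integer.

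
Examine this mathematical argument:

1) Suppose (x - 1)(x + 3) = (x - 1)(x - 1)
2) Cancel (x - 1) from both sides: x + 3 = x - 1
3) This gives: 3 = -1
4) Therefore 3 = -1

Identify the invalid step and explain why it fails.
Step 2: Cancel (x - 1) from both sides: x + 3 = x - 1

Step 2 cancels (x - 1) from both sides. This is only valid if (x - 1) ≠ 0, i.e., x ≠ 1. When x = 1, both sides equal zero regardless of the other factors. The correct approach requires considering x = 1 as a separate case.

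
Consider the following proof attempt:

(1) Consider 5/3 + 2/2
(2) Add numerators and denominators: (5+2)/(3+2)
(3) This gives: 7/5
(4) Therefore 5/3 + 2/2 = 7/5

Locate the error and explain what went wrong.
Step 2: Add numerators and denominators: (5+2)/(3+2)

Step 2 incorrectly adds fractions by separately adding numerators and denominators. This is wrong. The correct method requires a common denominator: 5/3 + 2/2 = (5×2 + 2×3)/(3×2) = 16/6 = 8/3. The method used gives 7/5, which is different.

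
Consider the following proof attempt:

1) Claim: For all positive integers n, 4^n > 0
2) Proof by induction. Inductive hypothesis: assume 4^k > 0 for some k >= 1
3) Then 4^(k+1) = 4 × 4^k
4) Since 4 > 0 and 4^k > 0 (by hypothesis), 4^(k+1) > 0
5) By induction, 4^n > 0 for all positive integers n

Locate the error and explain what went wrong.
Step 5: By induction, 4^n > 0 for all positive integers n

Step 5 concludes the proof by induction, but no base case was ever established. A valid induction proof requires: (1) a base case proving 4^1 > 0, and (2) an inductive step showing IF 4^k > 0 THEN 4^(k+1) > 0. Steps 2-4 correctly establish the inductive step, but without the base case the conclusion in step 5 does not follow.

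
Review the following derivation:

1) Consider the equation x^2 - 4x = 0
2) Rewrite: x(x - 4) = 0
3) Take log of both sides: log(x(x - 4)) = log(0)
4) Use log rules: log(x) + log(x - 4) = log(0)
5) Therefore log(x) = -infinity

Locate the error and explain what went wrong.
Step 3: Take log of both sides: log(x(x - 4)) = log(0)

Step 3 takes the logarithm of both sides, resulting in log(0) on the right side. The logarithm is only defined for positive numbers; log(0) is undefined (approaches negative infinity). This operation is invalid.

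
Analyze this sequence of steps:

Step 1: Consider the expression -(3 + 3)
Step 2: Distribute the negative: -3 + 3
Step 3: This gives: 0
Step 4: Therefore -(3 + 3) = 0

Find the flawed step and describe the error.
Step 2: Distribute the negative: -3 + 3

Step 2 incorrectly distributes the negative sign. The correct distribution is -(3 + 3) = -3 - 3 = -6. The negative must be applied to both terms, not just the first. The error treats -(3 + 3) as -3 + 3, which equals 0 instead of -6.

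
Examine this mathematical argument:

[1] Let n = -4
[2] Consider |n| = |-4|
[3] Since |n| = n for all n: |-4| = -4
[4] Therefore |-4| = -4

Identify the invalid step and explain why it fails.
Step 3: Since |n| = n for all n: |-4| = -4

Step 3 incorrectly states that |n| = n for all n. The correct definition is |n| = n when n >= 0, and |n| = -n when n < 0. Since -4 < 0, we have |-4| = -(-4) = 4, not -4.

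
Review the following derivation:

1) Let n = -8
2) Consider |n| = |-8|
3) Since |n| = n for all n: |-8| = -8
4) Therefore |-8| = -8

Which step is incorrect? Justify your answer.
Step 3: Since |n| = n for all n: |-8| = -8

Step 3 incorrectly states that |n| = n for all n. The correct definition is |n| = n when n >= 0, and |n| = -n when n < 0. Since -8 < 0, we have |-8| = -(-8) = 8, not -8.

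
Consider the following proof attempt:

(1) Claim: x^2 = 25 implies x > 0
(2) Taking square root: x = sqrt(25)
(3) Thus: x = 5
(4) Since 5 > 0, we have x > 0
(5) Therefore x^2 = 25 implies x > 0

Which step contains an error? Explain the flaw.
Step 2: Taking square root: x = sqrt(25)

Step 2 takes the square root and assumes the positive root only. The equation x^2 = 25 actually has two solutions: x = 5 and x = -5. The proof silently assumes x > 0 without justification, then uses this assumption to conclude x > 0, which is circular. The counterexample x = -5 shows the claim is false.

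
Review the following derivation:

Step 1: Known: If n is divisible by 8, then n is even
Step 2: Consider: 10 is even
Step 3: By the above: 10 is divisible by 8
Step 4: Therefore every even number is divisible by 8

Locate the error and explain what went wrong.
Step 3: By the above: 10 is divisible by 8

Step 3 commits the fallacy of affirming the consequent. The known fact 'divisible by 8 → even' does NOT imply 'even → divisible by 8'. That would be the converse, which is false. For example, 10 is even but 10 ÷ 8 = 1.25, which is not an integer.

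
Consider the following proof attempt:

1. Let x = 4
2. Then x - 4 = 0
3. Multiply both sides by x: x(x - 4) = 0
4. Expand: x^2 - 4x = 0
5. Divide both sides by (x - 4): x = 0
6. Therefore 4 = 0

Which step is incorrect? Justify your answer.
Step 5: Divide both sides by (x - 4): x = 0

Step 5 divides both sides by (x - 4). However, since x = 4, we have (x - 4) = 0. Division by zero is undefined, making this step invalid.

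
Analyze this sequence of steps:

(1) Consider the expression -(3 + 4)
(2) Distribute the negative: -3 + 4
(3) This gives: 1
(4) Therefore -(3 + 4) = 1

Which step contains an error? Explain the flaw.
Step 2: Distribute the negative: -3 + 4

Step 2 incorrectly distributes the negative sign. The correct distribution is -(3 + 4) = -3 - 4 = -7. The negative must be applied to both terms, not just the first. The error treats -(3 + 4) as -3 + 4, which equals 1 instead of -7.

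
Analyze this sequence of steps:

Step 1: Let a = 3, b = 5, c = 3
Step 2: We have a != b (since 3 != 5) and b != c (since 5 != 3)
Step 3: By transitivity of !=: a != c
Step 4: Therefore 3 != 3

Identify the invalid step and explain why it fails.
Step 3: By transitivity of !=: a != c

Step 3 incorrectly applies transitivity to the '!=' relation. Transitivity states: if a R b and b R c, then a R c. However, '!=' is not transitive. Counterexample: 3 != 5 and 5 != 3, but 3 = 3 (both equal 3). Transitivity holds for relations like <, <=, =, but not for !=.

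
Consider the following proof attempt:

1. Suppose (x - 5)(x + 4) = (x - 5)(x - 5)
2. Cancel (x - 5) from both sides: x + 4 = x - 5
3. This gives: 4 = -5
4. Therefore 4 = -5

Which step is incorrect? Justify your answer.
Step 2: Cancel (x - 5) from both sides: x + 4 = x - 5

Step 2 cancels (x - 5) from both sides. This is only valid if (x - 5) ≠ 0, i.e., x ≠ 5. When x = 5, both sides equal zero regardless of the other factors. The correct approach requires considering x = 5 as a separate case.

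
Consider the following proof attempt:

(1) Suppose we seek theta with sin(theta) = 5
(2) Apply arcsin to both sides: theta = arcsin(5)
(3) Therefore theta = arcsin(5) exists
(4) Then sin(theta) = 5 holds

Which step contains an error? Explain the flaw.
Step 2: Apply arcsin to both sides: theta = arcsin(5)

Step 2 applies arcsin to 5. However, arcsin(x) is only defined for x in [-1, 1] because sin(theta) can only produce values in that range. Since |5| > 1, arcsin(5) is undefined. There is no angle whose sine equals 5.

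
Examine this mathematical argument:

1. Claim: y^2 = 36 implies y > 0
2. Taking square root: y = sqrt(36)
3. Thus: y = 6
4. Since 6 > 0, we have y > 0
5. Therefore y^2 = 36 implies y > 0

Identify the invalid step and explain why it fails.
Step 2: Taking square root: y = sqrt(36)

Step 2 takes the square root and assumes the positive root only. The equation y^2 = 36 actually has two solutions: y = 6 and y = -6. The proof silently assumes y > 0 without justification, then uses this assumption to conclude y > 0, which is circular. The counterexample y = -6 shows the claim is false.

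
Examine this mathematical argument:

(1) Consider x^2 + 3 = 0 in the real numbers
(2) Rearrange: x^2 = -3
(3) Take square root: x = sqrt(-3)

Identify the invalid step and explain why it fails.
Step 3: Take square root: x = sqrt(-3)

Step 3 takes the square root of -3, which is negative. In the real number system, the square root of a negative number is undefined. The equation x^2 + 3 = 0 has no real solutions. Square roots of negative numbers only exist in the complex numbers.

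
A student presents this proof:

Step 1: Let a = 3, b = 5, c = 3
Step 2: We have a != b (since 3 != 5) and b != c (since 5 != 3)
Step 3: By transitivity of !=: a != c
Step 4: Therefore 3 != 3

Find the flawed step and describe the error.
Step 3: By transitivity of !=: a != c

Step 3 incorrectly applies transitivity to the '!=' relation. Transitivity states: if a R b and b R c, then a R c. However, '!=' is not transitive. Counterexample: 3 != 5 and 5 != 3, but 3 = 3 (both equal 3). Transitivity holds for relations like <, <=, =, but not for !=.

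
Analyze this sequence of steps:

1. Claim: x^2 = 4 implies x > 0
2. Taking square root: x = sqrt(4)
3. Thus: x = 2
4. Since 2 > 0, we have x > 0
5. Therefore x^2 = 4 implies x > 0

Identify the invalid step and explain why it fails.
Step 2: Taking square root: x = sqrt(4)

Step 2 takes the square root and assumes the positive root only. The equation x^2 = 4 actually has two solutions: x = 2 and x = -2. The proof silently assumes x > 0 without justification, then uses this assumption to conclude x > 0, which is circular. The counterexample x = -2 shows the claim is false.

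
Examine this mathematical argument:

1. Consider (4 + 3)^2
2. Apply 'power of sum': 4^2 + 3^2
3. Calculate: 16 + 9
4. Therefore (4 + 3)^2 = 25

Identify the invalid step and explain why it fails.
Step 2: Apply 'power of sum': 4^2 + 3^2

Step 2 incorrectly applies a non-existent rule '(a+b)^n = a^n + b^n'. This is false in general. The correct expansion uses the binomial theorem. The actual value is (4 + 3)^2 = 7^2 = 49, not 25.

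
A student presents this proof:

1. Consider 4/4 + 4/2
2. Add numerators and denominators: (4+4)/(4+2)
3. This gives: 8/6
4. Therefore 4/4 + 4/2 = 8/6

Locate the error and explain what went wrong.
Step 2: Add numerators and denominators: (4+4)/(4+2)

Step 2 incorrectly adds fractions by separately adding numerators and denominators. This is wrong. The correct method requires a common denominator: 4/4 + 4/2 = (4×2 + 4×4)/(4×2) = 24/8 = 3. The method used gives 8/6, which is different.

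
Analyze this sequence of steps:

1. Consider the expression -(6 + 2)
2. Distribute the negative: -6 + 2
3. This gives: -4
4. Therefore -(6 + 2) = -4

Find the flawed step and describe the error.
Step 2: Distribute the negative: -6 + 2

Step 2 incorrectly distributes the negative sign. The correct distribution is -(6 + 2) = -6 - 2 = -8. The negative must be applied to both terms, not just the first. The error treats -(6 + 2) as -6 + 2, which equals -4 instead of -8.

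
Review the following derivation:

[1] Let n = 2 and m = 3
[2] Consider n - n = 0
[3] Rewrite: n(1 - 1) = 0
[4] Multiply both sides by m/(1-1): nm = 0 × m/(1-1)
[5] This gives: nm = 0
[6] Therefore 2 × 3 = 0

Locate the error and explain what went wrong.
Step 4: Multiply both sides by m/(1-1): nm = 0 × m/(1-1)

Step 4 multiplies both sides by m/(1-1). However, 1-1 = 0, so this is multiplication by m/0, which is undefined. We cannot multiply by an undefined expression.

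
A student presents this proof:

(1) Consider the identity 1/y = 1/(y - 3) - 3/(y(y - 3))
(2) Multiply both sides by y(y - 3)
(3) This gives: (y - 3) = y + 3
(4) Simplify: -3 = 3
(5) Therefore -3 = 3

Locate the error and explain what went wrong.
Step 3: This gives: (y - 3) = y + 3

Step 3 makes a sign error when clearing denominators. Multiplying -3/(y(y - 3)) by y(y - 3) gives -3, not +3. The correct result is (y - 3) = y - 3, which is trivially true, not (y - 3) = y + 3. (Step 1 is a valid identity: 1/(y - 3) - 3/(y(y - 3)) = (y - 3)/(y(y - 3)) = 1/y.)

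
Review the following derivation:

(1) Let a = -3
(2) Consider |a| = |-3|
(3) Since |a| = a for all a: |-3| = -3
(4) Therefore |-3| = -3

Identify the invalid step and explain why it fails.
Step 3: Since |a| = a for all a: |-3| = -3

Step 3 incorrectly states that |a| = a for all a. The correct definition is |a| = a when a >= 0, and |a| = -a when a < 0. Since -3 < 0, we have |-3| = -(-3) = 3, not -3.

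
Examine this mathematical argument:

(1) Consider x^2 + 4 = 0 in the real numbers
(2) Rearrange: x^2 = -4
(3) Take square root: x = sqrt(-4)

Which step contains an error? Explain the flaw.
Step 3: Take square root: x = sqrt(-4)

Step 3 takes the square root of -4, which is negative. In the real number system, the square root of a negative number is undefined. The equation x^2 + 4 = 0 has no real solutions. Square roots of negative numbers only exist in the complex numbers.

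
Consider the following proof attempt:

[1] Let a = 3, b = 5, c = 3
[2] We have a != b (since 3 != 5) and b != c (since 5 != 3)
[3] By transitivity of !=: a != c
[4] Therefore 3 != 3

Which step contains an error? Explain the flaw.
Step 3: By transitivity of !=: a != c

Step 3 incorrectly applies transitivity to the '!=' relation. Transitivity states: if a R b and b R c, then a R c. However, '!=' is not transitive. Counterexample: 3 != 5 and 5 != 3, but 3 = 3 (both equal 3). Transitivity holds for relations like <, <=, =, but not for !=.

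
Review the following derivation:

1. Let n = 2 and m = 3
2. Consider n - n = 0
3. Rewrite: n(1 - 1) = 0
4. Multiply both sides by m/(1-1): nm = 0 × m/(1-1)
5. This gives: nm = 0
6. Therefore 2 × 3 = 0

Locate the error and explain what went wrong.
Step 4: Multiply both sides by m/(1-1): nm = 0 × m/(1-1)

Step 4 multiplies both sides by m/(1-1). However, 1-1 = 0, so this is multiplication by m/0, which is undefined. We cannot multiply by an undefined expression.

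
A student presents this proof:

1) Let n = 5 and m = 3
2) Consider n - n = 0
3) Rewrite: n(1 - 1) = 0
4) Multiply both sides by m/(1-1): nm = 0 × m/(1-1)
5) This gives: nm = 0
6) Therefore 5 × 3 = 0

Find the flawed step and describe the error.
Step 4: Multiply both sides by m/(1-1): nm = 0 × m/(1-1)

Step 4 multiplies both sides by m/(1-1). However, 1-1 = 0, so this is multiplication by m/0, which is undefined. We cannot multiply by an undefined expression.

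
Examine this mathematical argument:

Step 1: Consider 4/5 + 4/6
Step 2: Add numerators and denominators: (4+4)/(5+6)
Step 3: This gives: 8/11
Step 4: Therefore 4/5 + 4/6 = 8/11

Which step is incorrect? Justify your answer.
Step 2: Add numerators and denominators: (4+4)/(5+6)

Step 2 incorrectly adds fractions by separately adding numerators and denominators. This is wrong. The correct method requires a common denominator: 4/5 + 4/6 = (4×6 + 4×5)/(5×6) = 44/30 = 22/15. The method used gives 8/11, which is different.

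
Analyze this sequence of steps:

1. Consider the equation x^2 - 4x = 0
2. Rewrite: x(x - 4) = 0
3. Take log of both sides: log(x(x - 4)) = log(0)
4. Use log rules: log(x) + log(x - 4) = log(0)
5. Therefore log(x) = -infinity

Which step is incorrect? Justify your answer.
Step 3: Take log of both sides: log(x(x - 4)) = log(0)

Step 3 takes the logarithm of both sides, resulting in log(0) on the right side. The logarithm is only defined for positive numbers; log(0) is undefined (approaches negative infinity). This operation is invalid.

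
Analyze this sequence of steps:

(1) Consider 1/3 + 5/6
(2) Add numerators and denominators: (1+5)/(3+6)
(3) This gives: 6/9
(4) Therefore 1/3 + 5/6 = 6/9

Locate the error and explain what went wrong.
Step 2: Add numerators and denominators: (1+5)/(3+6)

Step 2 incorrectly adds fractions by separately adding numerators and denominators. This is wrong. The correct method requires a common denominator: 1/3 + 5/6 = (1×6 + 5×3)/(3×6) = 21/18 = 7/6. The method used gives 6/9, which is different.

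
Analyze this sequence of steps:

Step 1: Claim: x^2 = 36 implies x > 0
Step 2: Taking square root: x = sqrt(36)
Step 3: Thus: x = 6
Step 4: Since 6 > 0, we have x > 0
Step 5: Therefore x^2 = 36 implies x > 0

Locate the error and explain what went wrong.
Step 2: Taking square root: x = sqrt(36)

Step 2 takes the square root and assumes the positive root only. The equation x^2 = 36 actually has two solutions: x = 6 and x = -6. The proof silently assumes x > 0 without justification, then uses this assumption to conclude x > 0, which is circular. The counterexample x = -6 shows the claim is false.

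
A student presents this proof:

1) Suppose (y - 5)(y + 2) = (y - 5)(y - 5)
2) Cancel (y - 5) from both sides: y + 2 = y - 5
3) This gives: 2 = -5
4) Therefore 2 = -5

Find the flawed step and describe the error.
Step 2: Cancel (y - 5) from both sides: y + 2 = y - 5

Step 2 cancels (y - 5) from both sides. This is only valid if (y - 5) ≠ 0, i.e., y ≠ 5. When y = 5, both sides equal zero regardless of the other factors. The correct approach requires considering y = 5 as a separate case.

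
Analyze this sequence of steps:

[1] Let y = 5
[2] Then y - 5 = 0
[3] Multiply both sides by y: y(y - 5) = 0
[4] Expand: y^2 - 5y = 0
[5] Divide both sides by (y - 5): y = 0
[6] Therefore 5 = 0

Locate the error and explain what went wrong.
Step 5: Divide both sides by (y - 5): y = 0

Step 5 divides both sides by (y - 5). However, since y = 5, we have (y - 5) = 0. Division by zero is undefined, making this step invalid.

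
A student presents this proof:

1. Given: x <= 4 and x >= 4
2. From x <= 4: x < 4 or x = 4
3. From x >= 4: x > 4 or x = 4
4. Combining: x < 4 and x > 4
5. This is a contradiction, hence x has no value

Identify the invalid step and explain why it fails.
Step 4: Combining: x < 4 and x > 4

Step 4 incorrectly combines the conditions. From x <= 4 and x >= 4, the intersection is x = 4. The error treats the 'or' cases as 'and' requirements. The correct conclusion is that x = 4 is the unique solution, not that no solution exists.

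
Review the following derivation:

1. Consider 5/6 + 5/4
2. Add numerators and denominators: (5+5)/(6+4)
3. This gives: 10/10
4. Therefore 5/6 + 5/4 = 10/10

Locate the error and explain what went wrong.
Step 2: Add numerators and denominators: (5+5)/(6+4)

Step 2 incorrectly adds fractions by separately adding numerators and denominators. This is wrong. The correct method requires a common denominator: 5/6 + 5/4 = (5×4 + 5×6)/(6×4) = 50/24 = 25/12. The method used gives 10/10, which is different.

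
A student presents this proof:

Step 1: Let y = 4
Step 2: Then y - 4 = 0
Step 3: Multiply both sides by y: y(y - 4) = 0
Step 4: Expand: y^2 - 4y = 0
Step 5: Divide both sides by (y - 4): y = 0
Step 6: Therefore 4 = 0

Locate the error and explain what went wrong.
Step 5: Divide both sides by (y - 4): y = 0

Step 5 divides both sides by (y - 4). However, since y = 4, we have (y - 4) = 0. Division by zero is undefined, making this step invalid.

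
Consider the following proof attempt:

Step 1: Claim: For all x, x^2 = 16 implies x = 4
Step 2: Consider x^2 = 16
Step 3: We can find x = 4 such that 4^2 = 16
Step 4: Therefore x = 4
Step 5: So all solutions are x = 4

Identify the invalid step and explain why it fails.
Step 4: Therefore x = 4

Step 4 incorrectly concludes that x = 4 is the only solution. The proof shows that x = 4 is A solution (existence), but does not show it is the ONLY solution (uniqueness). In fact, x = -4 is also a solution since (-4)^2 = 16. Finding one solution doesn't prove there are no others.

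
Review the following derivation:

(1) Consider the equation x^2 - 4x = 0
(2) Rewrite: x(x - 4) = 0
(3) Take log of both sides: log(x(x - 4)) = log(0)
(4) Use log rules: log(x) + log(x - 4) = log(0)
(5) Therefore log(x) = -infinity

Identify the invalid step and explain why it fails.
Step 3: Take log of both sides: log(x(x - 4)) = log(0)

Step 3 takes the logarithm of both sides, resulting in log(0) on the right side. The logarithm is only defined for positive numbers; log(0) is undefined (approaches negative infinity). This operation is invalid.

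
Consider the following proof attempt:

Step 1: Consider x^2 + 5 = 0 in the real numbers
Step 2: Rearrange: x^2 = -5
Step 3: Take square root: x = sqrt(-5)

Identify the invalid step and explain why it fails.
Step 3: Take square root: x = sqrt(-5)

Step 3 takes the square root of -5, which is negative. In the real number system, the square root of a negative number is undefined. The equation x^2 + 5 = 0 has no real solutions. Square roots of negative numbers only exist in the complex numbers.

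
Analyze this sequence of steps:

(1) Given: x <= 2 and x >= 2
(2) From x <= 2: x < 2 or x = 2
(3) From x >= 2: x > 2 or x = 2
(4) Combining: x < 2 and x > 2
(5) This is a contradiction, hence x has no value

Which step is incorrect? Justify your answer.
Step 4: Combining: x < 2 and x > 2

Step 4 incorrectly combines the conditions. From x <= 2 and x >= 2, the intersection is x = 2. The error treats the 'or' cases as 'and' requirements. The correct conclusion is that x = 2 is the unique solution, not that no solution exists.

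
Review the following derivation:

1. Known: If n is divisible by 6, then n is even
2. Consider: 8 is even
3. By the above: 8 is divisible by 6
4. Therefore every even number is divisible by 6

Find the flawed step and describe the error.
Step 3: By the above: 8 is divisible by 6

Step 3 commits the fallacy of affirming the consequent. The known fact 'divisible by 6 → even' does NOT imply 'even → divisible by 6'. That would be the converse, which is false. For example, 8 is even but 8 ÷ 6 = 1.33, which is not an integer.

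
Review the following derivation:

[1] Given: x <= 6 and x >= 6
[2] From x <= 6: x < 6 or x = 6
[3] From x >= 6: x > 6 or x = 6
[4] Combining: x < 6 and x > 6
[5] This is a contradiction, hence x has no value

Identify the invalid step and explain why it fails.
Step 4: Combining: x < 6 and x > 6

Step 4 incorrectly combines the conditions. From x <= 6 and x >= 6, the intersection is x = 6. The error treats the 'or' cases as 'and' requirements. The correct conclusion is that x = 6 is the unique solution, not that no solution exists.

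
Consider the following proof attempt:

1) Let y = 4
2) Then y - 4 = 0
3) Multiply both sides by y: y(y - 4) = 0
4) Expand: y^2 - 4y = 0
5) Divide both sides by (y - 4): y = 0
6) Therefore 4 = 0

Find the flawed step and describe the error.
Step 5: Divide both sides by (y - 4): y = 0

Step 5 divides both sides by (y - 4). However, since y = 4, we have (y - 4) = 0. Division by zero is undefined, making this step invalid.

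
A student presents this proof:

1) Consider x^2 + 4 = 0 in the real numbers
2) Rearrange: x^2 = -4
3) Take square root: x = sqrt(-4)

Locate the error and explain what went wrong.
Step 3: Take square root: x = sqrt(-4)

Step 3 takes the square root of -4, which is negative. In the real number system, the square root of a negative number is undefined. The equation x^2 + 4 = 0 has no real solutions. Square roots of negative numbers only exist in the complex numbers.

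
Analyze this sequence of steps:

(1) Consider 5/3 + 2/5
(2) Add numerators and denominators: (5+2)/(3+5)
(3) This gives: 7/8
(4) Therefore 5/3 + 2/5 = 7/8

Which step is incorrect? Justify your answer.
Step 2: Add numerators and denominators: (5+2)/(3+5)

Step 2 incorrectly adds fractions by separately adding numerators and denominators. This is wrong. The correct method requires a common denominator: 5/3 + 2/5 = (5×5 + 2×3)/(3×5) = 31/15 = 31/15. The method used gives 7/8, which is different.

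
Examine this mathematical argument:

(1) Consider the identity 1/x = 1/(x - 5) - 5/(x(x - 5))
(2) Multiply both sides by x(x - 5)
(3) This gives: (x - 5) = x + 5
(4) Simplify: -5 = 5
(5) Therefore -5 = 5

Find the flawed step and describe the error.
Step 3: This gives: (x - 5) = x + 5

Step 3 makes a sign error when clearing denominators. Multiplying -5/(x(x - 5)) by x(x - 5) gives -5, not +5. The correct result is (x - 5) = x - 5, which is trivially true, not (x - 5) = x + 5. (Step 1 is a valid identity: 1/(x - 5) - 5/(x(x - 5)) = (x - 5)/(x(x - 5)) = 1/x.)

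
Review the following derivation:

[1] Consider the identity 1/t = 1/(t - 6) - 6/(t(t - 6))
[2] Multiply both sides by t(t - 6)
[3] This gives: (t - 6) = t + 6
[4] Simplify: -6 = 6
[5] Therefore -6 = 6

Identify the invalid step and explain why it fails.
Step 3: This gives: (t - 6) = t + 6

Step 3 makes a sign error when clearing denominators. Multiplying -6/(t(t - 6)) by t(t - 6) gives -6, not +6. The correct result is (t - 6) = t - 6, which is trivially true, not (t - 6) = t + 6. (Step 1 is a valid identity: 1/(t - 6) - 6/(t(t - 6)) = (t - 6)/(t(t - 6)) = 1/t.)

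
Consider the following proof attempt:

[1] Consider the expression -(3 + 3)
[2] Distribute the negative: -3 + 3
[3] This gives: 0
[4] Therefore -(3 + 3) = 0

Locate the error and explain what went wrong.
Step 2: Distribute the negative: -3 + 3

Step 2 incorrectly distributes the negative sign. The correct distribution is -(3 + 3) = -3 - 3 = -6. The negative must be applied to both terms, not just the first. The error treats -(3 + 3) as -3 + 3, which equals 0 instead of -6.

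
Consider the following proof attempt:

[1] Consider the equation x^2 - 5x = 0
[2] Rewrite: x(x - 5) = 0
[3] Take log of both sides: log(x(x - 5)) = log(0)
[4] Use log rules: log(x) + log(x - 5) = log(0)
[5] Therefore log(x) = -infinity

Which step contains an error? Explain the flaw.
Step 3: Take log of both sides: log(x(x - 5)) = log(0)

Step 3 takes the logarithm of both sides, resulting in log(0) on the right side. The logarithm is only defined for positive numbers; log(0) is undefined (approaches negative infinity). This operation is invalid.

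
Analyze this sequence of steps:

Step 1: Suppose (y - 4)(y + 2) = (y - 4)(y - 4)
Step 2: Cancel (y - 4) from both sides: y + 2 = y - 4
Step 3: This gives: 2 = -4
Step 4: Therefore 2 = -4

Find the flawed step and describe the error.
Step 2: Cancel (y - 4) from both sides: y + 2 = y - 4

Step 2 cancels (y - 4) from both sides. This is only valid if (y - 4) ≠ 0, i.e., y ≠ 4. When y = 4, both sides equal zero regardless of the other factors. The correct approach requires considering y = 4 as a separate case.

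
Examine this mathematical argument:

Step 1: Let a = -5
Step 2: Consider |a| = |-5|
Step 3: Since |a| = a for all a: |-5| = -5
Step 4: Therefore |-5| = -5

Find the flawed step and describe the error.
Step 3: Since |a| = a for all a: |-5| = -5

Step 3 incorrectly states that |a| = a for all a. The correct definition is |a| = a when a >= 0, and |a| = -a when a < 0. Since -5 < 0, we have |-5| = -(-5) = 5, not -5.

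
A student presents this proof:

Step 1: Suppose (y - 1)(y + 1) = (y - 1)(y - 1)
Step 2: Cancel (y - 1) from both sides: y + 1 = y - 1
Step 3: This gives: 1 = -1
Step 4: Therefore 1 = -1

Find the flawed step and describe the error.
Step 2: Cancel (y - 1) from both sides: y + 1 = y - 1

Step 2 cancels (y - 1) from both sides. This is only valid if (y - 1) ≠ 0, i.e., y ≠ 1. When y = 1, both sides equal zero regardless of the other factors. The correct approach requires considering y = 1 as a separate case.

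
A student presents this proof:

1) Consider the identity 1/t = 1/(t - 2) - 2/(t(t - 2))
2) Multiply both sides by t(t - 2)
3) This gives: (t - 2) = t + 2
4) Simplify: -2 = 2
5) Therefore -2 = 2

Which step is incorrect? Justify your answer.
Step 3: This gives: (t - 2) = t + 2

Step 3 makes a sign error when clearing denominators. Multiplying -2/(t(t - 2)) by t(t - 2) gives -2, not +2. The correct result is (t - 2) = t - 2, which is trivially true, not (t - 2) = t + 2. (Step 1 is a valid identity: 1/(t - 2) - 2/(t(t - 2)) = (t - 2)/(t(t - 2)) = 1/t.)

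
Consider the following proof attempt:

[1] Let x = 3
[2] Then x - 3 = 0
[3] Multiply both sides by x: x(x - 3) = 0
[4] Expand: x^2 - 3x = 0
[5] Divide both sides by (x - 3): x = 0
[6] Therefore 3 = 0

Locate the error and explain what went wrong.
Step 5: Divide both sides by (x - 3): x = 0

Step 5 divides both sides by (x - 3). However, since x = 3, we have (x - 3) = 0. Division by zero is undefined, making this step invalid.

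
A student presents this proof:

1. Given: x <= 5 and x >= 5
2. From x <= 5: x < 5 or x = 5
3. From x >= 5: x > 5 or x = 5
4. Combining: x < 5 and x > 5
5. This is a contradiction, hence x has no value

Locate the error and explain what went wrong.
Step 4: Combining: x < 5 and x > 5

Step 4 incorrectly combines the conditions. From x <= 5 and x >= 5, the intersection is x = 5. The error treats the 'or' cases as 'and' requirements. The correct conclusion is that x = 5 is the unique solution, not that no solution exists.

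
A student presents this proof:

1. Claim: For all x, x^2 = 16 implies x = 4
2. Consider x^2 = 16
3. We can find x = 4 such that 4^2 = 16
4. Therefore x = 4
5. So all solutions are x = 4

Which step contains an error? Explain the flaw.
Step 4: Therefore x = 4

Step 4 incorrectly concludes that x = 4 is the only solution. The proof shows that x = 4 is A solution (existence), but does not show it is the ONLY solution (uniqueness). In fact, x = -4 is also a solution since (-4)^2 = 16. Finding one solution doesn't prove there are no others.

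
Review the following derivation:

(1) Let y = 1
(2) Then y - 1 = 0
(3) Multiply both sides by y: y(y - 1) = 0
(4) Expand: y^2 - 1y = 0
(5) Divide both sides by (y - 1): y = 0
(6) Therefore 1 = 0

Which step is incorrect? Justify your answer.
Step 5: Divide both sides by (y - 1): y = 0

Step 5 divides both sides by (y - 1). However, since y = 1, we have (y - 1) = 0. Division by zero is undefined, making this step invalid.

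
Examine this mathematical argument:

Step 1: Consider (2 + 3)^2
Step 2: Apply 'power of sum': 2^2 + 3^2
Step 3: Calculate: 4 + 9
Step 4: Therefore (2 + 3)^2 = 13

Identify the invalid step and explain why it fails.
Step 2: Apply 'power of sum': 2^2 + 3^2

Step 2 incorrectly applies a non-existent rule '(a+b)^n = a^n + b^n'. This is false in general. The correct expansion uses the binomial theorem. The actual value is (2 + 3)^2 = 5^2 = 25, not 13.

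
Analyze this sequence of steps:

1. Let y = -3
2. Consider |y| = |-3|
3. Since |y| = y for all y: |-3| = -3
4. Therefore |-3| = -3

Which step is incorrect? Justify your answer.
Step 3: Since |y| = y for all y: |-3| = -3

Step 3 incorrectly states that |y| = y for all y. The correct definition is |y| = y when y >= 0, and |y| = -y when y < 0. Since -3 < 0, we have |-3| = -(-3) = 3, not -3.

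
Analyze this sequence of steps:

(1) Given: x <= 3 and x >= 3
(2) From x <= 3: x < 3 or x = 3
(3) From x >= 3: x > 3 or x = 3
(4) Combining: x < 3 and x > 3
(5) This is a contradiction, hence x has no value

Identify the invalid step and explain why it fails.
Step 4: Combining: x < 3 and x > 3

Step 4 incorrectly combines the conditions. From x <= 3 and x >= 3, the intersection is x = 3. The error treats the 'or' cases as 'and' requirements. The correct conclusion is that x = 3 is the unique solution, not that no solution exists.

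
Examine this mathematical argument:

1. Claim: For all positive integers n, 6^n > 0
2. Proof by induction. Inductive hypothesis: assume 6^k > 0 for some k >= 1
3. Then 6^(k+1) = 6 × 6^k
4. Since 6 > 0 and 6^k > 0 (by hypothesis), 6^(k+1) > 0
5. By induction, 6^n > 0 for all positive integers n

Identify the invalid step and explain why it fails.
Step 5: By induction, 6^n > 0 for all positive integers n

Step 5 concludes the proof by induction, but no base case was ever established. A valid induction proof requires: (1) a base case proving 6^1 > 0, and (2) an inductive step showing IF 6^k > 0 THEN 6^(k+1) > 0. Steps 2-4 correctly establish the inductive step, but without the base case the conclusion in step 5 does not follow.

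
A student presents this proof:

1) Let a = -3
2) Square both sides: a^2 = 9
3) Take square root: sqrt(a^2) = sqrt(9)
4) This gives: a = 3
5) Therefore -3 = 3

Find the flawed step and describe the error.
Step 4: This gives: a = 3

Step 4 incorrectly states that sqrt(a^2) = a. The correct identity is sqrt(a^2) = |a|. Since a = -3 < 0, we have sqrt(a^2) = |-3| = 3, not a = -3.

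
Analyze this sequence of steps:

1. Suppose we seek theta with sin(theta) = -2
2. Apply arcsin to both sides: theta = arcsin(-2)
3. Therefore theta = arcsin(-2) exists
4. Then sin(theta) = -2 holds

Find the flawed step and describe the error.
Step 2: Apply arcsin to both sides: theta = arcsin(-2)

Step 2 applies arcsin to -2. However, arcsin(x) is only defined for x in [-1, 1] because sin(theta) can only produce values in that range. Since |-2| > 1, arcsin(-2) is undefined. There is no angle whose sine equals -2.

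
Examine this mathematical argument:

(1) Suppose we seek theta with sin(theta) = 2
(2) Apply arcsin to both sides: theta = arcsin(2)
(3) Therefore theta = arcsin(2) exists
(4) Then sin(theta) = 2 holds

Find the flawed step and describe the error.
Step 2: Apply arcsin to both sides: theta = arcsin(2)

Step 2 applies arcsin to 2. However, arcsin(x) is only defined for x in [-1, 1] because sin(theta) can only produce values in that range. Since |2| > 1, arcsin(2) is undefined. There is no angle whose sine equals 2.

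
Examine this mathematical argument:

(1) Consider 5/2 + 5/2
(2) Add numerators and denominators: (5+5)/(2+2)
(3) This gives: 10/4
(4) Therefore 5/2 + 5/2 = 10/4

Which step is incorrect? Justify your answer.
Step 2: Add numerators and denominators: (5+5)/(2+2)

Step 2 incorrectly adds fractions by separately adding numerators and denominators. This is wrong. The correct method requires a common denominator: 5/2 + 5/2 = (5×2 + 5×2)/(2×2) = 20/4 = 5. The method used gives 10/4, which is different.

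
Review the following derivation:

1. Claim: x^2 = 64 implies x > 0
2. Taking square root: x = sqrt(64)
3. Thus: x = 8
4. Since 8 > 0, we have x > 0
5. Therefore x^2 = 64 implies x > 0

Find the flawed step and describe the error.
Step 2: Taking square root: x = sqrt(64)

Step 2 takes the square root and assumes the positive root only. The equation x^2 = 64 actually has two solutions: x = 8 and x = -8. The proof silently assumes x > 0 without justification, then uses this assumption to conclude x > 0, which is circular. The counterexample x = -8 shows the claim is false.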